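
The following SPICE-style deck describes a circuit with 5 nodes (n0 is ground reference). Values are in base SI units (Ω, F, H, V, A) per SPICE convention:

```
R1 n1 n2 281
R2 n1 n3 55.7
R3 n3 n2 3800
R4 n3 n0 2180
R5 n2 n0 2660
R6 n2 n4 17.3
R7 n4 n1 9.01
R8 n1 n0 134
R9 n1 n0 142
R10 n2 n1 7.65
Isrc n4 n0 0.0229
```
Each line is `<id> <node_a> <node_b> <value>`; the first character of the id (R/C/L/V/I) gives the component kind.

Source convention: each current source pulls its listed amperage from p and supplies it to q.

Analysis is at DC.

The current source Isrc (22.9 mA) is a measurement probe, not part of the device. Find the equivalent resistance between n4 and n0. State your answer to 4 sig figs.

R_eq = 71.75 Ω

Element admittances at DC:
  Y(R1) = 0.003559 S between n1,n2
  Y(R2) = 0.01795 S between n1,n3
  Y(R3) = 0.0002632 S between n3,n2
  Y(R4) = 0.0004587 S between n3,n0
  Y(R5) = 0.0003759 S between n2,n0
  Y(R6) = 0.05780 S between n2,n4
  Y(R7) = 0.1110 S between n4,n1
  Y(R8) = 0.007463 S between n1,n0
  Y(R9) = 0.007042 S between n1,n0
  Y(R10) = 0.1307 S between n2,n1
  Isrc: injects 0.0229 A into n0 (from n4)
Assemble and solve the 4×4 MNA system:
  V(n1)=-1.493  V(n2)=-1.535  V(n3)=-1.457  V(n4)=-1.643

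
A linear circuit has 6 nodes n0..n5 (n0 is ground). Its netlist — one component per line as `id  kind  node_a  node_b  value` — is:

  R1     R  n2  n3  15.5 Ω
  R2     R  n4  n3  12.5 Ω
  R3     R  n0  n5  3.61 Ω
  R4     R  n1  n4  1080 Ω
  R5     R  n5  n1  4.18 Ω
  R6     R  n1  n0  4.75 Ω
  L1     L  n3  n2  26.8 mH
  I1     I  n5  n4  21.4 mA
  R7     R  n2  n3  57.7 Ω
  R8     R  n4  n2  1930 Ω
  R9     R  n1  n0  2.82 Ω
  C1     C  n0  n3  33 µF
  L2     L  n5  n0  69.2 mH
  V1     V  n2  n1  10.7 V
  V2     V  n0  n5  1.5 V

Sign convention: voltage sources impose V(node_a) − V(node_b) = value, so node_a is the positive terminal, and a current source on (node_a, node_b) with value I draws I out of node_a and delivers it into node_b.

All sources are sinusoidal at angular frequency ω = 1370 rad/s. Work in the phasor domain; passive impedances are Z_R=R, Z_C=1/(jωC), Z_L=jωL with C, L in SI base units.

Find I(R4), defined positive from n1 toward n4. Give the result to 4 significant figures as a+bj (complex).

MNA unknowns: 5 node voltages V₁..V_5 plus 2 source currents (V1, V2)
R1: Y=0.06452+0.000j on G[2,3]
R2: Y=0.08000+0.000j on G[4,3]
R3: Y=0.2770+0.000j on G[0,5]
R4: Y=0.0009259+0.000j on G[1,4]
R5: Y=0.2392+0.000j on G[5,1]
R6: Y=0.2105+0.000j on G[1,0]
L1: Y=0.000-0.02724j on G[3,2]
I1: z[5]−=0.0214, z[4]+=0.0214
R7: Y=0.01733+0.000j on G[2,3]
R8: Y=0.0005181+0.000j on G[4,2]
R9: Y=0.3546+0.000j on G[1,0]
C1: Y=0.000+0.04521j on G[0,3]
L2: Y=0.000-0.01055j on G[5,0]
V1: row V2−V1=10.7, i_V1 at 2,1
V2: row V0−V5=1.5, i_V2 at 0,5
solve → V1=-0.7361-0.4903j, V2=9.964-0.4903j, V3=8.723-5.632j, V4=8.886-5.541j, V5=-1.500+0.000j
aux → i_V1=-0.2422-0.3897j, i_V2=-0.5769+0.1331j

-0.008910+0.004677j A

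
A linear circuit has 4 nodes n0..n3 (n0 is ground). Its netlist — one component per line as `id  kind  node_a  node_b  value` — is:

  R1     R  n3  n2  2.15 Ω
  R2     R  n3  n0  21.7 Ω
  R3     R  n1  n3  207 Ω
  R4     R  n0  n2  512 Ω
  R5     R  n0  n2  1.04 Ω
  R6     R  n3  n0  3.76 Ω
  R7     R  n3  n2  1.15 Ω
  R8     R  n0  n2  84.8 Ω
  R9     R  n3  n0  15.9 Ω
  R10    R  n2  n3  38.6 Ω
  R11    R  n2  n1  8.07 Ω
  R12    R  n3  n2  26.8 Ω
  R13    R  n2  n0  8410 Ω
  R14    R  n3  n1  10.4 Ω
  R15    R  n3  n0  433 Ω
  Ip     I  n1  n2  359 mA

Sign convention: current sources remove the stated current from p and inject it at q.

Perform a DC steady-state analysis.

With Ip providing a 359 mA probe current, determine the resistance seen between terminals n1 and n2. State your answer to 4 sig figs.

MNA unknowns: 3 node voltages V₁..V_3
R1: Y=0.4651 on G[3,2]
R2: Y=0.04608 on G[3,0]
R3: Y=0.004831 on G[1,3]
R4: Y=0.001953 on G[0,2]
R5: Y=0.9615 on G[0,2]
R6: Y=0.2660 on G[3,0]
R7: Y=0.8696 on G[3,2]
R8: Y=0.01179 on G[0,2]
R9: Y=0.06289 on G[3,0]
R10: Y=0.02591 on G[2,3]
R11: Y=0.1239 on G[2,1]
R12: Y=0.03731 on G[3,2]
R13: Y=0.0001189 on G[2,0]
R14: Y=0.09615 on G[3,1]
R15: Y=0.002309 on G[3,0]
Ip: z[1]−=0.359, z[2]+=0.359
solve → V1=-1.612, V2=0.02605, V3=-0.06736

R_eq = 4.563 Ω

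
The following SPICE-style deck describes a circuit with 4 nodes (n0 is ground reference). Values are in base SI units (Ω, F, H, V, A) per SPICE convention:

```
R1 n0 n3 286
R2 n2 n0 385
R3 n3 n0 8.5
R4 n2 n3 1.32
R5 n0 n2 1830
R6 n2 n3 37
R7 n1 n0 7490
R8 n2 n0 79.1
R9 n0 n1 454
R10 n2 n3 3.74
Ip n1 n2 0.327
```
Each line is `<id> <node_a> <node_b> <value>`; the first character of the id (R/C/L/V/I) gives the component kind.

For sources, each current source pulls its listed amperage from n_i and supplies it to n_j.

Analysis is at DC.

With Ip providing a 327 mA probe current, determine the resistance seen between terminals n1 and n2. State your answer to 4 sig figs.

R_eq = 436.1 Ω

Apply KCL at each of the 3 non-ground nodes and solve the resulting linear system.
Node n1: branches {R7, R9, Ip} → V_1 = -140.0
Node n2: branches {R2, R4, R5, R6, R8, R10, Ip} → V_2 = 2.628
Node n3: branches {R1, R3, R4, R6, R10} → V_3 = 2.357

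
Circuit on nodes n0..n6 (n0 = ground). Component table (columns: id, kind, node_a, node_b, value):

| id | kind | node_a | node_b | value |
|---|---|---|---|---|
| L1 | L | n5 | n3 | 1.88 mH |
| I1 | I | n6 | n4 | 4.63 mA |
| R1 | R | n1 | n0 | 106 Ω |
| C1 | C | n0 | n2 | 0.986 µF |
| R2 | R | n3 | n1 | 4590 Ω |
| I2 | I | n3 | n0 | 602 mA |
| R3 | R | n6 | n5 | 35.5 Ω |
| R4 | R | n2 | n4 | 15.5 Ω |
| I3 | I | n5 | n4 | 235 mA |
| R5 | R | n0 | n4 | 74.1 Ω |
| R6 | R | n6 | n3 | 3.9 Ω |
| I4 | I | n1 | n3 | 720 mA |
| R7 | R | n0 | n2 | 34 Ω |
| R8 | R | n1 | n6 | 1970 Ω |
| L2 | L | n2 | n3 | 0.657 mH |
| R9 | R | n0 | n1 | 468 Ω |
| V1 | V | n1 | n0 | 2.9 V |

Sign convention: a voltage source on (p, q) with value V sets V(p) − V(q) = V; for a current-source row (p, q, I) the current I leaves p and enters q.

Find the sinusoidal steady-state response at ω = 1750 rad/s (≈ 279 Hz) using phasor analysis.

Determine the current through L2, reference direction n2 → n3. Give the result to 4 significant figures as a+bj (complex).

MNA unknowns: 6 node voltages V₁..V_6 plus 1 source current (V1)
L1: Y=0.000-0.3040j on G[5,3]
I1: z[6]−=0.00463, z[4]+=0.00463
R1: Y=0.009434+0.000j on G[1,0]
C1: Y=0.000+0.001726j on G[0,2]
R2: Y=0.0002179+0.000j on G[3,1]
I2: z[3]−=0.602, z[0]+=0.602
R3: Y=0.02817+0.000j on G[6,5]
R4: Y=0.06452+0.000j on G[2,4]
I3: z[5]−=0.235, z[4]+=0.235
R5: Y=0.01350+0.000j on G[0,4]
R6: Y=0.2564+0.000j on G[6,3]
I4: z[1]−=0.72, z[3]+=0.72
R7: Y=0.02941+0.000j on G[0,2]
R8: Y=0.0005076+0.000j on G[1,6]
L2: Y=0.000-0.8698j on G[2,3]
R9: Y=0.002137+0.000j on G[0,1]
V1: row V1−V0=2.9, i_V1 at 1,0
solve → V1=2.900+0.000j, V2=1.902-0.07608j, V3=1.901-0.2151j, V4=4.644-0.06292j, V5=1.837-0.9842j, V6=1.880-0.2907j
aux → i_V1=-0.7543-0.0001944j

0.1209-0.0001944j A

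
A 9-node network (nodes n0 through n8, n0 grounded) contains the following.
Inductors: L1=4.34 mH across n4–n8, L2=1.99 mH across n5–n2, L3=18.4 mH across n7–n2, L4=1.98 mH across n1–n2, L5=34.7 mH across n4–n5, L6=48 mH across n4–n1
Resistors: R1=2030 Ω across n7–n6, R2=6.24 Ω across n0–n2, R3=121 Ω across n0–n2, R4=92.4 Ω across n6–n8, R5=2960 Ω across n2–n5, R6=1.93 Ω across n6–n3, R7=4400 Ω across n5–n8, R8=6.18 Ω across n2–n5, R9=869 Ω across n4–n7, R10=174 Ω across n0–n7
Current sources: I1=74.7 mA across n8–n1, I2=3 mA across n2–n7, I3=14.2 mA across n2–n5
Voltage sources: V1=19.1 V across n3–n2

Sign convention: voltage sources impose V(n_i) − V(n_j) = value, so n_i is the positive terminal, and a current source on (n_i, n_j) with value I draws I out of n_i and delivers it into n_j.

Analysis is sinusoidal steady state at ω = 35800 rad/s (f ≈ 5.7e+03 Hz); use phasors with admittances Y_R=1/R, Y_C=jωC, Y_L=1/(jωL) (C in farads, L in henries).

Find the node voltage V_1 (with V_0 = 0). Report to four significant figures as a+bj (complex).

Apply KCL at each of the 8 non-ground nodes and solve the resulting linear system.
Node n1: branches {I1, L4, L6} → V_1 = 0.2688+5.079j
Node n2: branches {R2, L2, I2, I3, L3, R3, L4, R5, R8, V1} → V_2 = -0.1006-0.02357j
Node n3: branches {R6, V1} → V_3 = 19.00-0.02357j
Node n4: branches {L1, L5, L6, R9} → V_4 = 9.224+0.4134j
Node n5: branches {L2, I3, L5, R5, R7, R8} → V_5 = 0.008037-0.05819j
Node n6: branches {R1, R4, R6} → V_6 = 18.83+0.001539j
Node n7: branches {R1, I2, L3, R9, R10} → V_7 = 2.950+0.6911j
Node n8: branches {L1, I1, R4, R7} → V_8 = 11.24+1.172j
Source currents: i(V1)=-0.08996+0.01301j

0.2688+5.079j V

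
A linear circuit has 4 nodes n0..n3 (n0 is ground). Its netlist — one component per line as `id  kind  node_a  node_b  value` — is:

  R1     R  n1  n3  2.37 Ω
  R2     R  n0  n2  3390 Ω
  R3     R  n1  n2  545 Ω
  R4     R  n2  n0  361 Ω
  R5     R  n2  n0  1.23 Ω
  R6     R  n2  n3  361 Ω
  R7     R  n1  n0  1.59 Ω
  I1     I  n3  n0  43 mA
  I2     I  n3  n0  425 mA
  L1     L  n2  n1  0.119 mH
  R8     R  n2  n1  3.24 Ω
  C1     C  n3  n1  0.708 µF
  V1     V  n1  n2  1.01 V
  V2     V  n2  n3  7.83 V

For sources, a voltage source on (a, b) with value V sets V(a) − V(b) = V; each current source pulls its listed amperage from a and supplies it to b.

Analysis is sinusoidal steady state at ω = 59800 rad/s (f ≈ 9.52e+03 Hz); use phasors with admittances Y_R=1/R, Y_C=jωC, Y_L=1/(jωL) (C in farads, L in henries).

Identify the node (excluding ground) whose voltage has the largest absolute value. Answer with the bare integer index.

Element admittances at ω=59800 rad/s:
  Y(R1) = 0.4219+0.000j S between n1,n3
  Y(R2) = 0.0002950+0.000j S between n0,n2
  Y(R3) = 0.001835+0.000j S between n1,n2
  Y(R4) = 0.002770+0.000j S between n2,n0
  Y(R5) = 0.8130+0.000j S between n2,n0
  Y(R6) = 0.002770+0.000j S between n2,n3
  Y(R7) = 0.6289+0.000j S between n1,n0
  I1: injects 0.043 A into n0 (from n3)
  I2: injects 0.425 A into n0 (from n3)
  Y(L1) = 0.000-0.1405j S between n2,n1
  Y(R8) = 0.3086+0.000j S between n2,n1
  Y(C1) = 0.000+0.04234j S between n3,n1
  V1: constraint V(n1)−V(n2) = 1.01
  V2: constraint V(n2)−V(n3) = 7.83
Assemble and solve the 5×5 MNA system:
  V(n1)=0.2465+0.000j  V(n2)=-0.7635+0.000j  V(n3)=-8.593+0.000j
  i(V1)=-4.199-0.2323j  i(V2)=-3.284-0.3743j

3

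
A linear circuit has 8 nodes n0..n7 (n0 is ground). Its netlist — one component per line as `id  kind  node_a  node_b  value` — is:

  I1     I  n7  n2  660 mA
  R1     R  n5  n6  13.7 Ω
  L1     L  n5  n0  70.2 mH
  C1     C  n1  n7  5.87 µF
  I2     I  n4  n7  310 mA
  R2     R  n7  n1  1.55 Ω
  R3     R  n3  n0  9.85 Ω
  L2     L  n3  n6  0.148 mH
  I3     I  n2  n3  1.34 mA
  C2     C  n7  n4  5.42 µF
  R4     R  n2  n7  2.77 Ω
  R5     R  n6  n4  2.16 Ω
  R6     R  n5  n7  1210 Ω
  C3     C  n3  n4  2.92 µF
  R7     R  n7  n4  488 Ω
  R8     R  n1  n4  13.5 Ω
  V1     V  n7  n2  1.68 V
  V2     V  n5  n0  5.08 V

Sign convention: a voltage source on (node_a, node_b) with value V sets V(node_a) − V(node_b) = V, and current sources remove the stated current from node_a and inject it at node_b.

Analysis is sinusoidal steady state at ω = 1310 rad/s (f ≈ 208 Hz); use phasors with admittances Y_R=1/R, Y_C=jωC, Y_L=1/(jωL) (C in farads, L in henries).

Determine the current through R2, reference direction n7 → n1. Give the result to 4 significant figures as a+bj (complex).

Apply KCL at each of the 7 non-ground nodes and solve the resulting linear system.
Node n1: branches {C1, R2, R8} → V_1 = 6.096-0.3811j
Node n2: branches {I1, I3, R4, V1} → V_2 = 4.873-0.4334j
Node n3: branches {R3, L2, I3, C3} → V_3 = 2.118-0.01529j
Node n4: branches {I2, C2, R5, C3, R7, R8} → V_4 = 2.113+0.02698j
Node n5: branches {R1, L1, R6, V2} → V_5 = 5.080+0.000j
Node n6: branches {R1, L2, R5} → V_6 = 2.118+0.02617j
Node n7: branches {I1, C1, I2, R2, C2, R4, R6, R7, V1} → V_7 = 6.553-0.4334j
Source currents: i(V1)=-1.265+0.000j, i(V2)=-0.2150+0.05679j

0.2947-0.03374j A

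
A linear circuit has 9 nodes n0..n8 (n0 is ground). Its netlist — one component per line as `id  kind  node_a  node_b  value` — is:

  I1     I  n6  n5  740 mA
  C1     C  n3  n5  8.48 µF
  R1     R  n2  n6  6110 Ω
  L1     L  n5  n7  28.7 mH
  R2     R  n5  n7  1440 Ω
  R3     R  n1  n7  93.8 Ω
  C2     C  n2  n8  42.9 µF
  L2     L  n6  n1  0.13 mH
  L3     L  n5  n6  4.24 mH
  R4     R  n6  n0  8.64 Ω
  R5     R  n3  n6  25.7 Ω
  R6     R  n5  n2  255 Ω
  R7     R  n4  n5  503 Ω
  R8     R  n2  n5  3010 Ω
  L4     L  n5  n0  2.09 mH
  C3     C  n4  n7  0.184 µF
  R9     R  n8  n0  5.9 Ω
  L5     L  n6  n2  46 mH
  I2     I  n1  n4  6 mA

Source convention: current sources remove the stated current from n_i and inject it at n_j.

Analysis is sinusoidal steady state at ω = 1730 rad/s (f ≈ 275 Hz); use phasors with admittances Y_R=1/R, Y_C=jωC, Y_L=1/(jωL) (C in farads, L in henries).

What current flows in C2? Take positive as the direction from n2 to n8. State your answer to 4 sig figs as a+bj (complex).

-0.03804+0.03619j A

Element admittances at ω=1730 rad/s:
  I1: injects 0.74 A into n5 (from n6)
  Y(C1) = 0.000+0.01467j S between n3,n5
  Y(R1) = 0.0001637+0.000j S between n2,n6
  Y(L1) = 0.000-0.02014j S between n5,n7
  Y(R2) = 0.0006944+0.000j S between n5,n7
  Y(R3) = 0.01066+0.000j S between n1,n7
  Y(C2) = 0.000+0.07422j S between n2,n8
  Y(L2) = 0.000-4.446j S between n6,n1
  Y(L3) = 0.000-0.1363j S between n5,n6
  Y(R4) = 0.1157+0.000j S between n6,n0
  Y(R5) = 0.03891+0.000j S between n3,n6
  Y(R6) = 0.003922+0.000j S between n5,n2
  Y(R7) = 0.001988+0.000j S between n4,n5
  Y(R8) = 0.0003322+0.000j S between n2,n5
  Y(L4) = 0.000-0.2766j S between n5,n0
  Y(C3) = 0.000+0.0003183j S between n4,n7
  Y(R9) = 0.1695+0.000j S between n8,n0
  Y(L5) = 0.000-0.01257j S between n6,n2
  I2: injects 0.006 A into n4 (from n1)
Assemble and solve the 8×8 MNA system:
  V(n1)=-2.501-1.940j  V(n2)=0.2632+0.7261j  V(n3)=-3.304-0.9569j  V(n4)=2.504+0.8015j  V(n5)=-0.6831+1.183j  V(n6)=-2.497-1.945j  V(n7)=0.1237-0.2513j  V(n8)=-0.2244+0.2135j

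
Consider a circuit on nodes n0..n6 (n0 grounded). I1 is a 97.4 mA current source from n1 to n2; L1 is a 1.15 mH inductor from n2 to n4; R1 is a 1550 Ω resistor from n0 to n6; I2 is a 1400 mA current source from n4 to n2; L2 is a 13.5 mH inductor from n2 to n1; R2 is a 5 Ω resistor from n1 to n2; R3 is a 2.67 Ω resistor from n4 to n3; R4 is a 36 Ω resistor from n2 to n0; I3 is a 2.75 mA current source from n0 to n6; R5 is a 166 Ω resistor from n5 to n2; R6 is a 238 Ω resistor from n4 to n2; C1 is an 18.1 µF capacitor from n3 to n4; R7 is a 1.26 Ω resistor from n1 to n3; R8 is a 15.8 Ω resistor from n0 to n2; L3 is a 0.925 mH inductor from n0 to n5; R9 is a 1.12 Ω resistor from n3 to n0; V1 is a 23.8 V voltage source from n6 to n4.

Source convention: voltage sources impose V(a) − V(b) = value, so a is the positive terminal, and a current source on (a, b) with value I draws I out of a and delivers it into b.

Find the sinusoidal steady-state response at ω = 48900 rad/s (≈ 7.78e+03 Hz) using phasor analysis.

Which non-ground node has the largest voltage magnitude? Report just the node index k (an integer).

Element admittances at ω=48900 rad/s:
  I1: injects 0.0974 A into n2 (from n1)
  Y(L1) = 0.000-0.01778j S between n2,n4
  Y(R1) = 0.0006452+0.000j S between n0,n6
  I2: injects 1.4 A into n2 (from n4)
  Y(L2) = 0.000-0.001515j S between n2,n1
  Y(R2) = 0.2000+0.000j S between n1,n2
  Y(R3) = 0.3745+0.000j S between n4,n3
  Y(R4) = 0.02778+0.000j S between n2,n0
  I3: injects 0.00275 A into n6 (from n0)
  Y(R5) = 0.006024+0.000j S between n5,n2
  Y(R6) = 0.004202+0.000j S between n4,n2
  Y(C1) = 0.000+0.8851j S between n3,n4
  Y(R7) = 0.7937+0.000j S between n1,n3
  Y(R8) = 0.06329+0.000j S between n0,n2
  Y(L3) = 0.000-0.02211j S between n0,n5
  Y(R9) = 0.8929+0.000j S between n3,n0
  V1: constraint V(n6)−V(n4) = 23.8
Assemble and solve the 7×7 MNA system:
  V(n1)=0.5036+0.05622j  V(n2)=5.333+0.4967j  V(n3)=-0.5915-0.04555j  V(n4)=-1.274+1.244j  V(n5)=0.2426+1.387j  V(n6)=22.53+1.244j
  i(V1)=-0.01178-0.0008027j

6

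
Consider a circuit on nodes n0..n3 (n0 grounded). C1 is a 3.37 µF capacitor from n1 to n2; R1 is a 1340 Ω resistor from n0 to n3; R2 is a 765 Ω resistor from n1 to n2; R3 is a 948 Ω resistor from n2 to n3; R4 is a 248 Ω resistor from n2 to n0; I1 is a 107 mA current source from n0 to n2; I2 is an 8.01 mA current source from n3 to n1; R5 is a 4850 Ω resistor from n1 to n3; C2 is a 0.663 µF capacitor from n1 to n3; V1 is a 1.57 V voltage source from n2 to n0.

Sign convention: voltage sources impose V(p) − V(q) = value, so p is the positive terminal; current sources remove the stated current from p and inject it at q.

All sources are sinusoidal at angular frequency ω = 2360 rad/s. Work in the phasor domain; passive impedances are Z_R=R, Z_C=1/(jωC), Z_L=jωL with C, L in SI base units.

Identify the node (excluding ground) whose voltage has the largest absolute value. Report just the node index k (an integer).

3

Apply KCL at each of the 3 non-ground nodes and solve the resulting linear system.
Node n1: branches {C1, R2, I2, R5, C2} → V_1 = 1.241-0.5317j
Node n2: branches {C1, R2, R3, R4, I1, V1} → V_2 = 1.570+0.000j
Node n3: branches {R1, R3, I2, R5, C2} → V_3 = -1.189+1.840j
Source currents: i(V1)=0.1016-0.001373j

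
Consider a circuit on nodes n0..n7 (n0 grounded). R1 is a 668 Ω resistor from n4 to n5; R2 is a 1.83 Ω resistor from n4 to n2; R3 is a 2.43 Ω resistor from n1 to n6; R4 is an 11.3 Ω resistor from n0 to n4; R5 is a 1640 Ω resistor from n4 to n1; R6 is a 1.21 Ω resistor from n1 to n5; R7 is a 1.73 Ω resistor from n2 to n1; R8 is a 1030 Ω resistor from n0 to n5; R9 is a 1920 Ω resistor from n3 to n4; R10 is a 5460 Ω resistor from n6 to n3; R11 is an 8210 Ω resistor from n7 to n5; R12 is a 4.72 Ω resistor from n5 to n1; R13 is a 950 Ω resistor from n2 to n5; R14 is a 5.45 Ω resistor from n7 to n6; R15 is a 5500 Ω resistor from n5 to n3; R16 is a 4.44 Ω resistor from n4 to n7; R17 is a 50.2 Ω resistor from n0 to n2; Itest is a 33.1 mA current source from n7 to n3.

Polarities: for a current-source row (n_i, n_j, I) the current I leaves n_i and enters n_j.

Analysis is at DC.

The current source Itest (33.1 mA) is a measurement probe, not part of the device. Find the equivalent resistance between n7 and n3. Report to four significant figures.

Apply KCL at each of the 7 non-ground nodes and solve the resulting linear system.
Node n1: branches {R3, R5, R6, R7, R12} → V_1 = 0.0007516
Node n2: branches {R2, R7, R13, R17} → V_2 = 0.0003142
Node n3: branches {R9, R10, R15, Itest} → V_3 = 37.37
Node n4: branches {R1, R2, R4, R5, R9, R16} → V_4 = -0.0001504
Node n5: branches {R1, R6, R8, R11, R12, R13, R15} → V_5 = 0.007258
Node n6: branches {R3, R10, R14} → V_6 = -0.01505
Node n7: branches {R11, R14, R16, Itest} → V_7 = -0.08780

R_eq = 1132. Ω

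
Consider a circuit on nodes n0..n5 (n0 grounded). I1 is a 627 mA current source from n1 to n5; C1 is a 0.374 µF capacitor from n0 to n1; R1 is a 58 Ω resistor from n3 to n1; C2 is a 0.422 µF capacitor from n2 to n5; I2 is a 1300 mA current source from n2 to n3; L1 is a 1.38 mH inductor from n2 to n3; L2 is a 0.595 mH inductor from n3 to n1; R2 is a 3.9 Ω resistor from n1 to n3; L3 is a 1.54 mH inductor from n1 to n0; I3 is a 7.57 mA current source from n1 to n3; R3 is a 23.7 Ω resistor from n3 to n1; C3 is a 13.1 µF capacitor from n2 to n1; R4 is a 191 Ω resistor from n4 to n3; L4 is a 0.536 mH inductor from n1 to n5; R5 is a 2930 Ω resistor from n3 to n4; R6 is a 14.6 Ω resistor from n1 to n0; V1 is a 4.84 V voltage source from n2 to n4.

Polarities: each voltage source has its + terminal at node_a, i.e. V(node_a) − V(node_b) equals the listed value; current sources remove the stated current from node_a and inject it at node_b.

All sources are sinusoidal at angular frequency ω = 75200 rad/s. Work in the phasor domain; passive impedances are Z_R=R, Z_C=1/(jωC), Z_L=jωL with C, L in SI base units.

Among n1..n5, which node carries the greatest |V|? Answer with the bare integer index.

5

MNA unknowns: 5 node voltages V₁..V_5 plus 1 source current (V1)
I1: z[1]−=0.627, z[5]+=0.627
C1: Y=0.000+0.02812j on G[0,1]
R1: Y=0.01724+0.000j on G[3,1]
C2: Y=0.000+0.03173j on G[2,5]
I2: z[2]−=1.3, z[3]+=1.3
L1: Y=0.000-0.009636j on G[2,3]
L2: Y=0.000-0.02235j on G[3,1]
R2: Y=0.2564+0.000j on G[1,3]
L3: Y=0.000-0.008635j on G[1,0]
I3: z[1]−=0.00757, z[3]+=0.00757
R3: Y=0.04219+0.000j on G[3,1]
C3: Y=0.000+0.9851j on G[2,1]
R4: Y=0.005236+0.000j on G[4,3]
L4: Y=0.000-0.02481j on G[1,5]
R5: Y=0.0003413+0.000j on G[3,4]
R6: Y=0.06849+0.000j on G[1,0]
V1: row V2−V4=4.84, i_V1 at 2,4
solve → V1=0.000+0.000j, V2=-0.02901-1.886j, V3=3.892+0.3554j, V4=-4.869-1.886j, V5=-0.1329-99.19j
aux → i_V1=-0.04886-0.01250j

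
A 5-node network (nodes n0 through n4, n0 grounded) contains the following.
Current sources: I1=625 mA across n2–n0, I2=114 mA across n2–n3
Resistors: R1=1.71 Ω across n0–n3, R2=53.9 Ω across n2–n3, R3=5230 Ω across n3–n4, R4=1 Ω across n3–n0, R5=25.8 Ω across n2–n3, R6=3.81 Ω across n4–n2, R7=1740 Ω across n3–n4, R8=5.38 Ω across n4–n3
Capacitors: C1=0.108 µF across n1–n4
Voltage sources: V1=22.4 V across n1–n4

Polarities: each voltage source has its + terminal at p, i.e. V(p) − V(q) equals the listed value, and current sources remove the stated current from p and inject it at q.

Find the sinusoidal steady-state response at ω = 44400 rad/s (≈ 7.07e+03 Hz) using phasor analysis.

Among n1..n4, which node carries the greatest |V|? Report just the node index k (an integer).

MNA unknowns: 4 node voltages V₁..V_4 plus 1 source current (V1)
I1: z[2]−=0.625, z[0]+=0.625
I2: z[2]−=0.114, z[3]+=0.114
R1: Y=0.5848+0.000j on G[0,3]
R2: Y=0.01855+0.000j on G[2,3]
R3: Y=0.0001912+0.000j on G[3,4]
R4: Y=1.000+0.000j on G[3,0]
R5: Y=0.03876+0.000j on G[2,3]
R6: Y=0.2625+0.000j on G[4,2]
C1: Y=0.000+0.004795j on G[1,4]
R7: Y=0.0005747+0.000j on G[3,4]
R8: Y=0.1859+0.000j on G[4,3]
V1: row V1−V4=22.4, i_V1 at 1,4
solve → V1=19.41+0.000j, V2=-4.836+0.000j, V3=-0.3944+0.000j, V4=-2.990+0.000j
aux → i_V1=0.000-0.1074j

1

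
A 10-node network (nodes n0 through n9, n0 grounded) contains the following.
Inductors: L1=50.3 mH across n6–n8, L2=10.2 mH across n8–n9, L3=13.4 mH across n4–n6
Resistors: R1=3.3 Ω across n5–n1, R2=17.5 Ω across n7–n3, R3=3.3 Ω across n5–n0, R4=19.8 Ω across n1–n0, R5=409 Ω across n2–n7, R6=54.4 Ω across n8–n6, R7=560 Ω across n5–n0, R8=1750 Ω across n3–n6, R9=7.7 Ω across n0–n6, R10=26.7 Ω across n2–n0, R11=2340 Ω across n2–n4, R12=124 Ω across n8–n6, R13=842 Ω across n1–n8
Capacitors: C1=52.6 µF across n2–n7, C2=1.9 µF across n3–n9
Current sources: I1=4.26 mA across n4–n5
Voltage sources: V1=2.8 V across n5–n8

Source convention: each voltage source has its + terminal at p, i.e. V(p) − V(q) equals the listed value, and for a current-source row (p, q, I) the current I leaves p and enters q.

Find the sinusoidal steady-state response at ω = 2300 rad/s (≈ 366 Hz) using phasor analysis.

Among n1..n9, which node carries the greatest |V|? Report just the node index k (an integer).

MNA unknowns: 9 node voltages V₁..V_9 plus 1 source current (V1)
L1: Y=0.000-0.008644j on G[6,8]
L2: Y=0.000-0.04263j on G[8,9]
R1: Y=0.3030+0.000j on G[5,1]
R2: Y=0.05714+0.000j on G[7,3]
C1: Y=0.000+0.1210j on G[2,7]
R3: Y=0.3030+0.000j on G[5,0]
R4: Y=0.05051+0.000j on G[1,0]
R5: Y=0.002445+0.000j on G[2,7]
R6: Y=0.01838+0.000j on G[8,6]
L3: Y=0.000-0.03245j on G[4,6]
R7: Y=0.001786+0.000j on G[5,0]
C2: Y=0.000+0.004370j on G[3,9]
R8: Y=0.0005714+0.000j on G[3,6]
R9: Y=0.1299+0.000j on G[0,6]
R10: Y=0.03745+0.000j on G[2,0]
R11: Y=0.0004274+0.000j on G[2,4]
I1: z[4]−=0.00426, z[5]+=0.00426
R12: Y=0.008065+0.000j on G[8,6]
R13: Y=0.001188+0.000j on G[1,8]
V1: row V5−V8=2.8, i_V1 at 5,8
solve → V1=0.1500-0.008633j, V2=-0.06992-0.3006j, V3=-0.2072-0.4814j, V4=-0.4705-0.01236j, V5=0.1858-0.01007j, V6=-0.4743+0.1137j, V7=-0.1644-0.2822j, V8=-2.614-0.01007j, V9=-2.889+0.04377j
aux → i_V1=-0.06324+0.003503j

9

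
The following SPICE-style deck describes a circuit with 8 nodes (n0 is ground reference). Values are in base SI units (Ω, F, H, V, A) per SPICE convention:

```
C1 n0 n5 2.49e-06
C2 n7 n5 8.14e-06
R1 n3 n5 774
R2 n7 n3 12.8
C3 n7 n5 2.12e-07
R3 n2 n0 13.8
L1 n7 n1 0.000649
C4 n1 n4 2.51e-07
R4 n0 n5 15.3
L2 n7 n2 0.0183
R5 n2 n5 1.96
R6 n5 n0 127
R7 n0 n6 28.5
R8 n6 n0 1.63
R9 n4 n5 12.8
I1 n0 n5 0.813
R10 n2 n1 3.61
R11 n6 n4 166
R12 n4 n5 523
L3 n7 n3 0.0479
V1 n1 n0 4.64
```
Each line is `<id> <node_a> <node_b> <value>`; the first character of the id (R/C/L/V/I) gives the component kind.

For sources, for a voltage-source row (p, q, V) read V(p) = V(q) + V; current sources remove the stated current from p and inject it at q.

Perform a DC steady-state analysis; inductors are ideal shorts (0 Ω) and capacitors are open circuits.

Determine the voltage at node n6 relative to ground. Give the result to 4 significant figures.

0.04623 V

MNA unknowns: 7 node voltages V₁..V_7 plus 4 source currents (L1, L2, L3, V1)
C1: Y=0.000 on G[0,5]
C2: Y=0.000 on G[7,5]
R1: Y=0.001292 on G[3,5]
R2: Y=0.07812 on G[7,3]
C3: Y=0.000 on G[7,5]
R3: Y=0.07246 on G[2,0]
L1: row V7−V1=0, i_L1 at 7,1
C4: Y=0.000 on G[1,4]
R4: Y=0.06536 on G[0,5]
L2: row V7−V2=0, i_L2 at 7,2
R5: Y=0.5102 on G[2,5]
R6: Y=0.007874 on G[5,0]
R7: Y=0.03509 on G[0,6]
R8: Y=0.6135 on G[6,0]
R9: Y=0.07812 on G[4,5]
I1: z[0]−=0.813, z[5]+=0.813
R10: Y=0.2770 on G[2,1]
R11: Y=0.006024 on G[6,4]
R12: Y=0.001912 on G[4,5]
L3: row V7−V3=0, i_L3 at 7,3
V1: row V1−V0=4.64, i_V1 at 1,0
solve → V1=4.640, V2=4.640, V3=4.640, V4=5.023, V5=5.398, V6=0.04623, V7=4.640
aux → i_L1=0.05147, i_L2=-0.05049, i_L3=-0.0009793, i_V1=0.05147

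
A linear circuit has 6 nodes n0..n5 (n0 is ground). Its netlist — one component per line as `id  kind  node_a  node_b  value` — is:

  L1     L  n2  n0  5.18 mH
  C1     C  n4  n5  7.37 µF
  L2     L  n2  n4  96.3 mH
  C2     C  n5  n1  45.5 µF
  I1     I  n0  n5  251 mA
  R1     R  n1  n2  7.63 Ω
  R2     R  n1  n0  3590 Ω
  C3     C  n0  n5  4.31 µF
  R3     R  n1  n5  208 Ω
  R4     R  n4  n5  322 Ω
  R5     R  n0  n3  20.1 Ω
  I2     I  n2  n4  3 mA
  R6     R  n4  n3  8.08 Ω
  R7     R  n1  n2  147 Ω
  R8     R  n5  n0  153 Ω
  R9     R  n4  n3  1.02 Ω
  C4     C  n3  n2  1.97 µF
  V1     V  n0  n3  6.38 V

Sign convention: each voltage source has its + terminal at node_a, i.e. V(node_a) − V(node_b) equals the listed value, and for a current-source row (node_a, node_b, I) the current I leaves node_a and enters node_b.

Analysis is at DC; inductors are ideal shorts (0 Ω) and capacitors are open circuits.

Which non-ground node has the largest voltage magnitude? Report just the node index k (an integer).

5

Element admittances at DC:
  L1: short n2↔n0 (DC inductor)
  Y(C1) = 0.000 S between n4,n5
  L2: short n2↔n4 (DC inductor)
  Y(C2) = 0.000 S between n5,n1
  I1: injects 0.251 A into n5 (from n0)
  Y(R1) = 0.1311 S between n1,n2
  Y(R2) = 0.0002786 S between n1,n0
  Y(C3) = 0.000 S between n0,n5
  Y(R3) = 0.004808 S between n1,n5
  Y(R4) = 0.003106 S between n4,n5
  Y(R5) = 0.04975 S between n0,n3
  I2: injects 0.003 A into n4 (from n2)
  Y(R6) = 0.1238 S between n4,n3
  Y(R7) = 0.006803 S between n1,n2
  Y(R8) = 0.006536 S between n5,n0
  Y(R9) = 0.9804 S between n4,n3
  Y(C4) = 0.000 S between n3,n2
  V1: constraint V(n0)−V(n3) = 6.38
Assemble and solve the 8×8 MNA system:
  V(n1)=0.5908  V(n2)=0.000  V(n3)=-6.380  V(n4)=0.000  V(n5)=17.57
  i(L1)=-6.908  i(L2)=6.987  i(V1)=-7.362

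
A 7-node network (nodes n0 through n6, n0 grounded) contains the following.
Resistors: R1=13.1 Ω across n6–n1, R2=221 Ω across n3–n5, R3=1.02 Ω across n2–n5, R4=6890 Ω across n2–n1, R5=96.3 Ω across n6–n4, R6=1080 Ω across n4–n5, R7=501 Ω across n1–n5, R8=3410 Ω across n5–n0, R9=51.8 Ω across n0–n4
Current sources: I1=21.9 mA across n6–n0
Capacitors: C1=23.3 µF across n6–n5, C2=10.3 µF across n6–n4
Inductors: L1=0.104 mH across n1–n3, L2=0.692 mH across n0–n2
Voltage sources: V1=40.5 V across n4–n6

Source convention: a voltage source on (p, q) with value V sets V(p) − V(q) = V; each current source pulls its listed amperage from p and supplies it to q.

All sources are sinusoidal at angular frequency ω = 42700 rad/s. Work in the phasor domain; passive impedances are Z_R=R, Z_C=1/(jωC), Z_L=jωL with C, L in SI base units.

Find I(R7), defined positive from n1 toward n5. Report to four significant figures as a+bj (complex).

Element admittances at ω=42700 rad/s:
  Y(R1) = 0.07634+0.000j S between n6,n1
  I1: injects 0.0219 A into n0 (from n6)
  Y(R2) = 0.004525+0.000j S between n3,n5
  Y(R3) = 0.9804+0.000j S between n2,n5
  Y(C1) = 0.000+0.9949j S between n6,n5
  Y(C2) = 0.000+0.4398j S between n6,n4
  Y(R4) = 0.0001451+0.000j S between n2,n1
  Y(R5) = 0.01038+0.000j S between n6,n4
  Y(R6) = 0.0009259+0.000j S between n4,n5
  Y(L1) = 0.000-0.2252j S between n1,n3
  Y(R7) = 0.001996+0.000j S between n1,n5
  Y(L2) = 0.000-0.03384j S between n0,n2
  Y(R8) = 0.0002933+0.000j S between n5,n0
  Y(R9) = 0.01931+0.000j S between n0,n4
  V1: constraint V(n4)−V(n6) = 40.5
Assemble and solve the 7×7 MNA system:
  V(n1)=-10.12-16.96j  V(n2)=-9.799-17.90j  V(n3)=-10.11-16.97j  V(n4)=30.41-16.91j  V(n5)=-10.42-17.56j  V(n6)=-10.09-16.91j
  i(V1)=-1.045-17.49j

0.0005947+0.001196j A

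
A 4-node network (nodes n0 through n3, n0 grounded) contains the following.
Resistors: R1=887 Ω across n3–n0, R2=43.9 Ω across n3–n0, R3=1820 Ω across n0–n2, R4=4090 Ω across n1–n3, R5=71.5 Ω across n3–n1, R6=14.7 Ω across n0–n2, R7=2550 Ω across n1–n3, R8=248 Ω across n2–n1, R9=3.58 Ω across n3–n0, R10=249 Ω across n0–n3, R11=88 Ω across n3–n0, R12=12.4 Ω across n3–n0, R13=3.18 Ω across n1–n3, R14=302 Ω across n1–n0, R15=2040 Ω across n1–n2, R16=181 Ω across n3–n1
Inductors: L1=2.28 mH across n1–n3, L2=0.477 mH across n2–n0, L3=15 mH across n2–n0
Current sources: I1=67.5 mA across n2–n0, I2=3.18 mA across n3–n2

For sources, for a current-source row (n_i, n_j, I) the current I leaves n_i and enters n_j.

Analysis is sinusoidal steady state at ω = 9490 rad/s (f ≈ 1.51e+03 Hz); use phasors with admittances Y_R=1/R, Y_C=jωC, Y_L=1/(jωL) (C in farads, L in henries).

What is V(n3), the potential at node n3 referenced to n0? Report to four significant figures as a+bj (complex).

MNA unknowns: 3 node voltages V₁..V_3
R1: Y=0.001127+0.000j on G[3,0]
R2: Y=0.02278+0.000j on G[3,0]
R3: Y=0.0005495+0.000j on G[0,2]
R4: Y=0.0002445+0.000j on G[1,3]
R5: Y=0.01399+0.000j on G[3,1]
L1: Y=0.000-0.04622j on G[1,3]
R6: Y=0.06803+0.000j on G[0,2]
R7: Y=0.0003922+0.000j on G[1,3]
R8: Y=0.004032+0.000j on G[2,1]
R9: Y=0.2793+0.000j on G[3,0]
R10: Y=0.004016+0.000j on G[0,3]
R11: Y=0.01136+0.000j on G[3,0]
I1: z[2]−=0.0675, z[0]+=0.0675
R12: Y=0.08065+0.000j on G[3,0]
L2: Y=0.000-0.2209j on G[2,0]
R13: Y=0.3145+0.000j on G[1,3]
L3: Y=0.000-0.007025j on G[2,0]
R14: Y=0.003311+0.000j on G[1,0]
R15: Y=0.0004902+0.000j on G[1,2]
R16: Y=0.005525+0.000j on G[3,1]
I2: z[3]−=0.00318, z[2]+=0.00318
solve → V1=-0.009142-0.006156j, V2=-0.08200-0.2561j, V3=-0.008714-0.002780j

-0.008714-0.002780j V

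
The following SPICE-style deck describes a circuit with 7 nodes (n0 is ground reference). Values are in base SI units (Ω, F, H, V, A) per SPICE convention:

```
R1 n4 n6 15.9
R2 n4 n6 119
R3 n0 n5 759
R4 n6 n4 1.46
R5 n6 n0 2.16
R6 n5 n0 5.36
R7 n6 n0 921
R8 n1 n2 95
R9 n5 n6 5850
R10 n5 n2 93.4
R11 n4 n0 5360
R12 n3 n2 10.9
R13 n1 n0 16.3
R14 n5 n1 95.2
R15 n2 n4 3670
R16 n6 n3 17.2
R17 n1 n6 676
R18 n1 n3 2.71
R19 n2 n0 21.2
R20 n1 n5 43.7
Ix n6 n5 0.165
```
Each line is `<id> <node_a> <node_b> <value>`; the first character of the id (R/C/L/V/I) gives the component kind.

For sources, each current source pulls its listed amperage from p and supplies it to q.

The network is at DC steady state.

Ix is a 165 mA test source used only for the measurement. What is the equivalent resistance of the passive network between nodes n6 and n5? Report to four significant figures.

R_eq = 6.275 Ω

Element admittances at DC:
  Y(R1) = 0.06289 S between n4,n6
  Y(R2) = 0.008403 S between n4,n6
  Y(R3) = 0.001318 S between n0,n5
  Y(R4) = 0.6849 S between n6,n4
  Y(R5) = 0.4630 S between n6,n0
  Y(R6) = 0.1866 S between n5,n0
  Y(R7) = 0.001086 S between n6,n0
  Y(R8) = 0.01053 S between n1,n2
  Y(R9) = 0.0001709 S between n5,n6
  Y(R10) = 0.01071 S between n5,n2
  Y(R11) = 0.0001866 S between n4,n0
  Y(R12) = 0.09174 S between n3,n2
  Y(R13) = 0.06135 S between n1,n0
  Y(R14) = 0.01050 S between n5,n1
  Y(R15) = 0.0002725 S between n2,n4
  Y(R16) = 0.05814 S between n6,n3
  Y(R17) = 0.001479 S between n1,n6
  Y(R18) = 0.3690 S between n1,n3
  Y(R19) = 0.04717 S between n2,n0
  Y(R20) = 0.02288 S between n1,n5
  Ix: injects 0.165 A into n5 (from n6)
Assemble and solve the 6×6 MNA system:
  V(n1)=0.07636  V(n2)=0.07121  V(n3)=0.03208  V(n4)=-0.3104  V(n5)=0.7248  V(n6)=-0.3107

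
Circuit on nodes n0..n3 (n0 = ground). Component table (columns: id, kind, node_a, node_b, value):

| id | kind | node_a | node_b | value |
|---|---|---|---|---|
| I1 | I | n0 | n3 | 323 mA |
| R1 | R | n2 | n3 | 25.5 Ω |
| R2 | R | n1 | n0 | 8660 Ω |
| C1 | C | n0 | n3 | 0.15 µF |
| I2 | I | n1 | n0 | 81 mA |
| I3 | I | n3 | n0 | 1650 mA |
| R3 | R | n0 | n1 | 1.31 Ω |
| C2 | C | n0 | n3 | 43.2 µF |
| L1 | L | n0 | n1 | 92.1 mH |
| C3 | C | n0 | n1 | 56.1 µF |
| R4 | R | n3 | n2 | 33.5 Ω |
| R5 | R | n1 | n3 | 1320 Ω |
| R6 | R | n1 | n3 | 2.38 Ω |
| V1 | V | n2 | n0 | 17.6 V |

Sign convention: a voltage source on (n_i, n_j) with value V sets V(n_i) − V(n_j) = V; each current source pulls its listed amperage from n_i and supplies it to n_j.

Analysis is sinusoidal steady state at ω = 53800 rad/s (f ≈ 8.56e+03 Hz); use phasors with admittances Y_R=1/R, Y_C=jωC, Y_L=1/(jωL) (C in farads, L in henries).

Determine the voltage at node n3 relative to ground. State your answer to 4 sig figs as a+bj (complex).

-0.005229+0.04734j V

Apply KCL at each of the 3 non-ground nodes and solve the resulting linear system.
Node n1: branches {R2, I2, R3, L1, C3, R5, R6} → V_1 = -0.003654+0.02613j
Node n2: branches {R1, R4, V1} → V_2 = 17.60+0.000j
Node n3: branches {I1, R1, C1, I3, C2, R4, R5, R6} → V_3 = -0.005229+0.04734j
Source currents: i(V1)=-1.216+0.003270j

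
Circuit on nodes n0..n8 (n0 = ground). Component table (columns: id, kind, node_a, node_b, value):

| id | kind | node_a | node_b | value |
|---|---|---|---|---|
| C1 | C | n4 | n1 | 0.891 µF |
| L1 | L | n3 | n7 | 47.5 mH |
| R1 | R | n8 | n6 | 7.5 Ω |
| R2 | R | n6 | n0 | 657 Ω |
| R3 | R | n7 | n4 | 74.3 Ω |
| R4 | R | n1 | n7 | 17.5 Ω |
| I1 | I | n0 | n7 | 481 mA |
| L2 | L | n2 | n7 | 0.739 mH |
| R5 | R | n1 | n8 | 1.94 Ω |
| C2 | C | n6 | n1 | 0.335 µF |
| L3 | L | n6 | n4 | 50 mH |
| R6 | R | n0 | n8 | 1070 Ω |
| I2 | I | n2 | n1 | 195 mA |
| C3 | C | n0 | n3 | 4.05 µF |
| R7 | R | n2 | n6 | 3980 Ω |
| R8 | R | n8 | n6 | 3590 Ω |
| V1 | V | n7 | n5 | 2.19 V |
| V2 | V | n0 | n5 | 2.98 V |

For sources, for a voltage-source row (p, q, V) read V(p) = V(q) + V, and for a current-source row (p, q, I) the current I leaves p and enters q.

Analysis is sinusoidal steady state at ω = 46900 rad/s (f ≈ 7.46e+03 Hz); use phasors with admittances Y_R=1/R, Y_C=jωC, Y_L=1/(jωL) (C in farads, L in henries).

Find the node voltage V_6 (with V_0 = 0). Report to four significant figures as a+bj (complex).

1.901-0.1800j V

MNA unknowns: 8 node voltages V₁..V_8 plus 2 source currents (V1, V2)
C1: Y=0.000+0.04179j on G[4,1]
L1: Y=0.000-0.0004489j on G[3,7]
R1: Y=0.1333+0.000j on G[8,6]
R2: Y=0.001522+0.000j on G[6,0]
R3: Y=0.01346+0.000j on G[7,4]
R4: Y=0.05714+0.000j on G[1,7]
I1: z[0]−=0.481, z[7]+=0.481
L2: Y=0.000-0.02885j on G[2,7]
R5: Y=0.5155+0.000j on G[1,8]
C2: Y=0.000+0.01571j on G[6,1]
L3: Y=0.000-0.0004264j on G[6,4]
R6: Y=0.0009346+0.000j on G[0,8]
I2: z[2]−=0.195, z[1]+=0.195
C3: Y=0.000+0.1899j on G[0,3]
R7: Y=0.0002513+0.000j on G[2,6]
R8: Y=0.0002786+0.000j on G[8,6]
V1: row V7−V5=2.19, i_V1 at 7,5
V2: row V0−V5=2.98, i_V2 at 0,5
solve → V1=1.936-0.1732j, V2=-0.8471-6.735j, V3=0.001871+0.000j, V4=1.726+0.6455j, V5=-2.980+0.000j, V6=1.901-0.1800j, V7=-0.7900+0.000j, V8=1.926-0.1744j
aux → i_V1=0.4763+8.142e-05j, i_V2=-0.4763-8.142e-05j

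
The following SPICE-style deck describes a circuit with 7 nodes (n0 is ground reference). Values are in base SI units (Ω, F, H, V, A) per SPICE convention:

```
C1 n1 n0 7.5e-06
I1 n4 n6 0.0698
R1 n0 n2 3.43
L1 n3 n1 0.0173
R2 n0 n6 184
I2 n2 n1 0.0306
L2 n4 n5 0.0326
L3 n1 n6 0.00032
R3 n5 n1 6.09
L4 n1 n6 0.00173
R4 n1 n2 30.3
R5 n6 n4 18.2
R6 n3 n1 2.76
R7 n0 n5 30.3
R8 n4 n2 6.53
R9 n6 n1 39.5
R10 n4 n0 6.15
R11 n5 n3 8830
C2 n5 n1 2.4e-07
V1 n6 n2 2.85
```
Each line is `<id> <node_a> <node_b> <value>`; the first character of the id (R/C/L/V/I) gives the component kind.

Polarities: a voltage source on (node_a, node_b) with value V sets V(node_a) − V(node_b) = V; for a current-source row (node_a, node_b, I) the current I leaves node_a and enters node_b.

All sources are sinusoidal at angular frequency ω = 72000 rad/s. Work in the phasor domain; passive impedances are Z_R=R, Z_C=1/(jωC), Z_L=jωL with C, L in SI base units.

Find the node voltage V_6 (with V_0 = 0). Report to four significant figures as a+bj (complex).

2.419+0.2711j V

Apply KCL at each of the 6 non-ground nodes and solve the resulting linear system.
Node n1: branches {C1, L1, I2, L3, R3, L4, R4, R6, R9, C2} → V_1 = -0.1836-0.2197j
Node n2: branches {R1, I2, R4, R8, V1} → V_2 = -0.4307+0.2711j
Node n3: branches {L1, R6, R11} → V_3 = -0.1836-0.2197j
Node n4: branches {I1, L2, R5, R8, R10} → V_4 = -0.008031+0.1524j
Node n5: branches {L2, R3, R7, R11, C2} → V_5 = -0.1492-0.1863j
Node n6: branches {I1, R2, L3, L4, R5, R9, V1} → V_6 = 2.419+0.2711j
Source currents: i(V1)=-0.1679+0.1134j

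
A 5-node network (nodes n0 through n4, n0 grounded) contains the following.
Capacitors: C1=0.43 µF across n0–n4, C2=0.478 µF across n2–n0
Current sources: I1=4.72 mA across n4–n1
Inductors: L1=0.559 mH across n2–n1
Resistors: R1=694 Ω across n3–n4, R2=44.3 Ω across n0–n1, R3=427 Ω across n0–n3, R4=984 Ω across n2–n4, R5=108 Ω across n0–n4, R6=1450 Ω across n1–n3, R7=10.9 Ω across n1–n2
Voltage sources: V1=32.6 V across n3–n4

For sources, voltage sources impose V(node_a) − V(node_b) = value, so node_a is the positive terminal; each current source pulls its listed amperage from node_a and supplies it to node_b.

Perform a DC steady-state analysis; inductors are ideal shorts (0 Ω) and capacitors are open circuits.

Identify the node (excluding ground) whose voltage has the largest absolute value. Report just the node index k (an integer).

3

MNA unknowns: 4 node voltages V₁..V_4 plus 2 source currents (L1, V1)
C1: Y=0.000 on G[0,4]
I1: z[4]−=0.00472, z[1]+=0.00472
L1: row V2−V1=0, i_L1 at 2,1
R1: Y=0.001441 on G[3,4]
R2: Y=0.02257 on G[0,1]
R3: Y=0.002342 on G[0,3]
R4: Y=0.001016 on G[2,4]
R5: Y=0.009259 on G[0,4]
C2: Y=0.000 on G[2,0]
R6: Y=0.0006897 on G[1,3]
R7: Y=0.09174 on G[1,2]
V1: row V3−V4=32.6, i_V1 at 3,4
solve → V1=0.5789, V2=0.5789, V3=24.89, V4=-7.707
aux → i_L1=-0.008421, i_V1=-0.1220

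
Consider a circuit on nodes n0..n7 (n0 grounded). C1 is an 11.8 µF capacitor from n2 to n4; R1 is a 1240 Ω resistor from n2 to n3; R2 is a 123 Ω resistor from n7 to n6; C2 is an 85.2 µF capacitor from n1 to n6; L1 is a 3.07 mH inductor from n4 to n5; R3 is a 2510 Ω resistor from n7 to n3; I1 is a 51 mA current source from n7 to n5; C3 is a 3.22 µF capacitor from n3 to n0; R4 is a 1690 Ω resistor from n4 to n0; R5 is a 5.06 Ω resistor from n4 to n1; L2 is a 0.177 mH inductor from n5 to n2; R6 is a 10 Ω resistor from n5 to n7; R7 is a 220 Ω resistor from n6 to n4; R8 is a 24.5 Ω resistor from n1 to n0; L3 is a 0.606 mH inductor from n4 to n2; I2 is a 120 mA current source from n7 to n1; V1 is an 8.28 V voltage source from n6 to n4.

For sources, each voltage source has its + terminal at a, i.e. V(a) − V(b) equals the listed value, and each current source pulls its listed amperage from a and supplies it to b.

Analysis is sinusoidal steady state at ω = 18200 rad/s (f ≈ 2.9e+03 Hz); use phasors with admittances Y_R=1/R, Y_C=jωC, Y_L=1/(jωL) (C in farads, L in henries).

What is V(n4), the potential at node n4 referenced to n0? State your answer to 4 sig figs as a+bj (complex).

Element admittances at ω=18200 rad/s:
  Y(C1) = 0.000+0.2148j S between n2,n4
  Y(R1) = 0.0008065+0.000j S between n2,n3
  Y(R2) = 0.008130+0.000j S between n7,n6
  Y(C2) = 0.000+1.551j S between n1,n6
  Y(L1) = 0.000-0.01790j S between n4,n5
  Y(R3) = 0.0003984+0.000j S between n7,n3
  I1: injects 0.051 A into n5 (from n7)
  Y(C3) = 0.000+0.05860j S between n3,n0
  Y(R4) = 0.0005917+0.000j S between n4,n0
  Y(R5) = 0.1976+0.000j S between n4,n1
  Y(L2) = 0.000-0.3104j S between n5,n2
  Y(R6) = 0.1000+0.000j S between n5,n7
  Y(R7) = 0.004545+0.000j S between n6,n4
  Y(R8) = 0.04082+0.000j S between n1,n0
  Y(L3) = 0.000-0.09067j S between n4,n2
  I2: injects 0.12 A into n1 (from n7)
  V1: constraint V(n6)−V(n4) = 8.28
Assemble and solve the 8×8 MNA system:
  V(n1)=0.3520+0.03834j  V(n2)=-7.805-0.6238j  V(n3)=-0.01728+0.1664j  V(n4)=-7.803-0.9329j  V(n5)=-7.802-0.7676j  V(n6)=0.4768-0.9329j  V(n7)=-8.729-0.7765j
  i(V1)=-1.619-0.1922j

-7.803-0.9329j V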